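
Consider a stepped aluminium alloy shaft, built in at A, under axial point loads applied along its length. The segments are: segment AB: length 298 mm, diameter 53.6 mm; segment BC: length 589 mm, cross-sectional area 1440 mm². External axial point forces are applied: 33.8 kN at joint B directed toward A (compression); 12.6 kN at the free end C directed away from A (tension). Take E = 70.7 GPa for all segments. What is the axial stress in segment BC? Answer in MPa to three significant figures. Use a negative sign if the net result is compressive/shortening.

Internal axial forces (sectioning from the free end, tension +): N_BC = 12.6 kN, N_AB = -21.2 kN.
σ_BC = N_BC/A_BC = 12600/1440 = 8.75 MPa.

8.75 MPa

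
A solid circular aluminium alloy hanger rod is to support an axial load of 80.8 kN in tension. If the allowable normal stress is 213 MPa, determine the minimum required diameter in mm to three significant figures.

Required area A ≥ P/σ_allow = 80800/213 = 379.3 mm².
For a solid circular section, d ≥ √(4A/π) = 21.98 mm.

22.0 mm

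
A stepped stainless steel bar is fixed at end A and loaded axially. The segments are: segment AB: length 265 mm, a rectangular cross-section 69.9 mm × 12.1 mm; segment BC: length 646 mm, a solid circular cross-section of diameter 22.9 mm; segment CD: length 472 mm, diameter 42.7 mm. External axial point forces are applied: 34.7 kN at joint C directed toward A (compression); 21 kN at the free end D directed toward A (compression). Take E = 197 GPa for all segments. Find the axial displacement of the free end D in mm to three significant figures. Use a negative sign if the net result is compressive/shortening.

Internal axial forces (sectioning from the free end, tension +): N_CD = -21 kN, N_BC = -55.7 kN, N_AB = -55.7 kN.
A_AB = 845.8 mm².
A_BC = 411.9 mm².
A_CD = 1432 mm².
δ_AB = -55700·265/(845.8·197000) = -0.08859 mm
δ_BC = -55700·646/(411.9·197000) = -0.4435 mm
δ_CD = -21000·472/(1432·197000) = -0.03514 mm
δ = Σδ_i = -0.5672 mm.

-0.567 mm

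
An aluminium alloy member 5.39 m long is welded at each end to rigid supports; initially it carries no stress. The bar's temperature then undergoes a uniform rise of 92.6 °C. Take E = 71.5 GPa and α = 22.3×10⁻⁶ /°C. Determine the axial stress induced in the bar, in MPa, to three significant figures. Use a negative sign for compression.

-148 MPa

Free thermal expansion αLΔT = 22.3e-6 · 5390 · 92.6 = 11.13 mm.
The walls impose strain ε = −(11.13)/5390 = -2.0650e-03; σ = Eε = 71500 · -2.0650e-03 = -147.6 MPa.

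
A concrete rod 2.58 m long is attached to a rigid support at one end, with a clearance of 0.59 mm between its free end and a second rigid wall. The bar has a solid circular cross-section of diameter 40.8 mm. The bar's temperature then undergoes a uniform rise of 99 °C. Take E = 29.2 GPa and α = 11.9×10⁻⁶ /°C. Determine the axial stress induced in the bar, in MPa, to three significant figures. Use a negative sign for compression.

-27.7 MPa

Free thermal expansion αLΔT = 11.9e-6 · 2580 · 99 = 3.039 mm.
The walls engage after the gap closes; constrained expansion = 3.039 − 0.59 = 2.449 mm.
The walls impose strain ε = −(2.449)/2580 = -9.4942e-04; σ = Eε = 29200 · -9.4942e-04 = -27.72 MPa.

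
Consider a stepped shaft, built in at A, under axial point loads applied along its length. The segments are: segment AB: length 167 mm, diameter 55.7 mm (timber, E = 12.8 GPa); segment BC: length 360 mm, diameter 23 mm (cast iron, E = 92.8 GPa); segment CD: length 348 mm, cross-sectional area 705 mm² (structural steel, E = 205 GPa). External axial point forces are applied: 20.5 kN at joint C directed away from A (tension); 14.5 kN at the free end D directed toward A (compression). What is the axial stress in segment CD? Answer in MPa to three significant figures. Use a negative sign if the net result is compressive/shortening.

-20.6 MPa

Internal axial forces (sectioning from the free end, tension +): N_CD = -14.5 kN, N_BC = 6 kN, N_AB = 6 kN.
σ_CD = N_CD/A_CD = -14500/705 = -20.57 MPa.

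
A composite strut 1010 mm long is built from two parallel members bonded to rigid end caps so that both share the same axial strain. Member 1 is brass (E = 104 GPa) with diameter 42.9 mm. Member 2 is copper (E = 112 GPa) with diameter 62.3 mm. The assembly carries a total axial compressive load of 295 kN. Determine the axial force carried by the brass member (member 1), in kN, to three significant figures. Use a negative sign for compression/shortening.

A_1 = 1445 mm².
A_2 = 3048 mm².
Equal strain + equilibrium ⇒ each member carries load in proportion to AE: A₁E₁ = 150300000 N, A₂E₂ = 341400000 N, ΣAE = 491700000 N.
F₁ = P·A₁E₁/ΣAE = -295000·150300000/491700000 = -90180 N.

-90.2 kN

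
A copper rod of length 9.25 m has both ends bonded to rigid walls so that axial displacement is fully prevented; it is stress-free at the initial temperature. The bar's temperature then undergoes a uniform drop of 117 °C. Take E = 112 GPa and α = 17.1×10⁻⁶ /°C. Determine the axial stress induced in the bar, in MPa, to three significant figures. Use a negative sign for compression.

Free thermal expansion αLΔT = 17.1e-6 · 9250 · -117 = -18.51 mm.
The walls impose strain ε = −(-18.51)/9250 = 2.0007e-03; σ = Eε = 112000 · 2.0007e-03 = 224.1 MPa.

224 MPa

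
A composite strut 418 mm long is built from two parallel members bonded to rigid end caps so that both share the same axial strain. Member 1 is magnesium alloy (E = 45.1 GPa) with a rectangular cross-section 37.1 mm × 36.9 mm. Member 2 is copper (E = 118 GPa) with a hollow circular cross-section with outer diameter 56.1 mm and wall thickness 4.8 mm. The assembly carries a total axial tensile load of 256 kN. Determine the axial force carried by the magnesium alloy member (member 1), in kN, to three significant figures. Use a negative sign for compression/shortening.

103 kN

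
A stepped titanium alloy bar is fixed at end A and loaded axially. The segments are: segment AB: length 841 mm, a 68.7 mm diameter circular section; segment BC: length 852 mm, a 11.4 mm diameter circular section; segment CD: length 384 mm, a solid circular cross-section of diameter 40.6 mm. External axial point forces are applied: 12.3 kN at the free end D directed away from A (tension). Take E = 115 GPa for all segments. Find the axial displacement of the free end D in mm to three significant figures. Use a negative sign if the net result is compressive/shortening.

Internal axial forces (sectioning from the free end, tension +): N_CD = 12.3 kN, N_BC = 12.3 kN, N_AB = 12.3 kN.
A_AB = 3707 mm².
A_BC = 102.1 mm².
A_CD = 1295 mm².
δ_AB = 12300·841/(3707·115000) = 0.02427 mm
δ_BC = 12300·852/(102.1·115000) = 0.8928 mm
δ_CD = 12300·384/(1295·115000) = 0.03172 mm
δ = Σδ_i = 0.9488 mm.

0.949 mm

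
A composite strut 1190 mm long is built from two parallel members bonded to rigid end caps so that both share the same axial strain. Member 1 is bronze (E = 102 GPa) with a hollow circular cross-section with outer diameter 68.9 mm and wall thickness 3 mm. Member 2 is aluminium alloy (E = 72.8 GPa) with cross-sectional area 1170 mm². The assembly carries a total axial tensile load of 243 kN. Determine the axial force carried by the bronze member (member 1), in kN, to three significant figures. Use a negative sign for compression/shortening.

A_1 = 621.1 mm².
Equal strain + equilibrium ⇒ each member carries load in proportion to AE: A₁E₁ = 63350000 N, A₂E₂ = 85180000 N, ΣAE = 148500000 N.
F₁ = P·A₁E₁/ΣAE = 243000·63350000/148500000 = 103600 N.

104 kN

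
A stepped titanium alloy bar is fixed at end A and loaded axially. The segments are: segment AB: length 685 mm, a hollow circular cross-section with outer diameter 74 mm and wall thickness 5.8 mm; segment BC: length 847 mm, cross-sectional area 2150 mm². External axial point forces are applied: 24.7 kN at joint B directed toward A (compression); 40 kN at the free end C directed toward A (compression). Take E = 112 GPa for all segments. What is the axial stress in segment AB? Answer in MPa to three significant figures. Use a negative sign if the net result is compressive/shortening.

-52.1 MPa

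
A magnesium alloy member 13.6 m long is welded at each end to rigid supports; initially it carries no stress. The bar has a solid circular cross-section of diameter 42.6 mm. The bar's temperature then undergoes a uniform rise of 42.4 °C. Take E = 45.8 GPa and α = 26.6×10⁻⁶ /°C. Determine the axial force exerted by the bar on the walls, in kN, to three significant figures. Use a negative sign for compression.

-73.6 kN

Free thermal expansion αLΔT = 26.6e-6 · 13600 · 42.4 = 15.34 mm.
The walls impose strain ε = −(15.34)/13600 = -1.1278e-03; σ = Eε = 45800 · -1.1278e-03 = -51.66 MPa.
Wall reaction R = σ·A = -51.66·1425 = -73620 N = -73.62 kN.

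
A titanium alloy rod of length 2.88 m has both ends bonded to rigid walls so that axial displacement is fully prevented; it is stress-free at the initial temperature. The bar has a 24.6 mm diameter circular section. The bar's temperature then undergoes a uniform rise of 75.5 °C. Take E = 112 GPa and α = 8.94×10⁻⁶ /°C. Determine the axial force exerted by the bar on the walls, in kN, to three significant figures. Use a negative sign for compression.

Free thermal expansion αLΔT = 8.94e-6 · 2880 · 75.5 = 1.944 mm.
The walls impose strain ε = −(1.944)/2880 = -6.7497e-04; σ = Eε = 112000 · -6.7497e-04 = -75.6 MPa.
Wall reaction R = σ·A = -75.6·475.3 = -35930 N = -35.93 kN.

-35.9 kN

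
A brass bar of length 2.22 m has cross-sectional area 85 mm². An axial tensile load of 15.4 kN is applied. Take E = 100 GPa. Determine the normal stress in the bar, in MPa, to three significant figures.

σ = N/A = 15400/85 = 181.2 MPa.

181 MPa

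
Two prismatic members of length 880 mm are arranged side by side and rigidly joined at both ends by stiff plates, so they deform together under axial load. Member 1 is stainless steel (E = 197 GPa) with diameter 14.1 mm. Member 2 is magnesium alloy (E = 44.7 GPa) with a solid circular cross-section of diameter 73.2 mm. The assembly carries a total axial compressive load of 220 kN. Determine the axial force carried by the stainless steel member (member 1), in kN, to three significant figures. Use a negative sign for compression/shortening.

-30.9 kN

A_1 = 156.1 mm².
A_2 = 4208 mm².
Equal strain + equilibrium ⇒ each member carries load in proportion to AE: A₁E₁ = 30760000 N, A₂E₂ = 188100000 N, ΣAE = 218900000 N.
F₁ = P·A₁E₁/ΣAE = -220000·30760000/218900000 = -30920 N.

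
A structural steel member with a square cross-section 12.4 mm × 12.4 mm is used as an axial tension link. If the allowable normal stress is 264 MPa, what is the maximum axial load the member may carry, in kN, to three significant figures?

40.6 kN

A = 153.8 mm².
P_max = σ_allow · A = 264 · 153.8 = 40590 N = 40.59 kN.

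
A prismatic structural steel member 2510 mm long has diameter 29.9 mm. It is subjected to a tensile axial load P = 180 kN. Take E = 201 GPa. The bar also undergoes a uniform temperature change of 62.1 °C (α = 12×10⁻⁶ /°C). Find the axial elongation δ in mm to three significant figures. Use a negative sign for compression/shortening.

5.07 mm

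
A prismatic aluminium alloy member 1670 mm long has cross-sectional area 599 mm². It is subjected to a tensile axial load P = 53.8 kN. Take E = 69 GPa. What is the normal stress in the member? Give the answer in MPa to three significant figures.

89.8 MPa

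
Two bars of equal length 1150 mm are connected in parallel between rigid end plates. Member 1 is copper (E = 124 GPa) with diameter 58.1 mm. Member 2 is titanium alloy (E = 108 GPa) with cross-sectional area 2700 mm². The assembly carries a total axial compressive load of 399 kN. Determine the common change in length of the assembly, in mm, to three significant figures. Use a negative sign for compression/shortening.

-0.740 mm

A_1 = 2651 mm².
Equal strain + equilibrium ⇒ each member carries load in proportion to AE: A₁E₁ = 328700000 N, A₂E₂ = 291600000 N, ΣAE = 620300000 N.
δ = PL/ΣAE = -399000·1150/620300000 = -0.7397 mm.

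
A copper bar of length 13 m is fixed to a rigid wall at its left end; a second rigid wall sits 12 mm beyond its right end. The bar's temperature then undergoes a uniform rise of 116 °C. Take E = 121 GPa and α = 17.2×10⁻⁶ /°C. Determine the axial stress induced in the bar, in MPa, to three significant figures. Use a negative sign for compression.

-130 MPa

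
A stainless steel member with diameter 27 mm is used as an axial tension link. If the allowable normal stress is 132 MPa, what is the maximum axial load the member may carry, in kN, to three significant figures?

75.6 kN

A = 572.6 mm².
P_max = σ_allow · A = 132 · 572.6 = 75580 N = 75.58 kN.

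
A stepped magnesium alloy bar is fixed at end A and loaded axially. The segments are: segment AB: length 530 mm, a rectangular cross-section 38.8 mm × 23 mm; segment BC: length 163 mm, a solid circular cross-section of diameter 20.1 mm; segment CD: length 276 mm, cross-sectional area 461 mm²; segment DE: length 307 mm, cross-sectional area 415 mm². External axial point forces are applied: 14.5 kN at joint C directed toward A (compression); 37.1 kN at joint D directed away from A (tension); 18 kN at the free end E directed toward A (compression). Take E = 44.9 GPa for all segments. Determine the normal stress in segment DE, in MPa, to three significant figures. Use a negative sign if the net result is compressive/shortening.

-43.4 MPa

Internal axial forces (sectioning from the free end, tension +): N_DE = -18 kN, N_CD = 19.1 kN, N_BC = 4.6 kN, N_AB = 4.6 kN.
σ_DE = N_DE/A_DE = -18000/415 = -43.37 MPa.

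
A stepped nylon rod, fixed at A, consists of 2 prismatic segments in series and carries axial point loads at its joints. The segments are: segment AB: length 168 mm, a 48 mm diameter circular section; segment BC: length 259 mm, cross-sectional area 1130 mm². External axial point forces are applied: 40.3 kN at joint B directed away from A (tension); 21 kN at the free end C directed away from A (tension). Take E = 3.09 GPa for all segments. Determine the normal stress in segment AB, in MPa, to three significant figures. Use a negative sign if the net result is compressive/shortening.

33.9 MPa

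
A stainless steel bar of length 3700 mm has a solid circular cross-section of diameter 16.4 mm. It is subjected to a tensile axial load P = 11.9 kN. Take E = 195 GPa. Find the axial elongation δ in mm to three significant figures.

1.07 mm

A = 211.2 mm².
δ_mech = NL/(AE) = 11900·3700/(211.2·195000) = 1.069 mm.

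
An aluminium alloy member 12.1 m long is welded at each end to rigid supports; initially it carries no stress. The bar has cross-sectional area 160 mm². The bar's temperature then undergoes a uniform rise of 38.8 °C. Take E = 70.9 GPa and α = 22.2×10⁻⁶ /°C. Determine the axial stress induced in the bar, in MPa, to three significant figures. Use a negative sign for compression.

Free thermal expansion αLΔT = 22.2e-6 · 12100 · 38.8 = 10.42 mm.
The walls impose strain ε = −(10.42)/12100 = -8.6136e-04; σ = Eε = 70900 · -8.6136e-04 = -61.07 MPa.

-61.1 MPa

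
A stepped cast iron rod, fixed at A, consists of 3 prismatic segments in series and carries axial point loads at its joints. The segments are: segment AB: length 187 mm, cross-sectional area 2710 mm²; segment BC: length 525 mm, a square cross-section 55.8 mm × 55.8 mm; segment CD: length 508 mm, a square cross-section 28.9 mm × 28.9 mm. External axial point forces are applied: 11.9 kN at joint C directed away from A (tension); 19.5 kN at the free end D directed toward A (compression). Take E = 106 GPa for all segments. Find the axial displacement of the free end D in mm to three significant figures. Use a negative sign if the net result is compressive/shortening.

-0.129 mm

Internal axial forces (sectioning from the free end, tension +): N_CD = -19.5 kN, N_BC = -7.6 kN, N_AB = -7.6 kN.
A_BC = 3114 mm².
A_CD = 835.2 mm².
δ_AB = -7600·187/(2710·106000) = -0.004947 mm
δ_BC = -7600·525/(3114·106000) = -0.01209 mm
δ_CD = -19500·508/(835.2·106000) = -0.1119 mm
δ = Σδ_i = -0.1289 mm.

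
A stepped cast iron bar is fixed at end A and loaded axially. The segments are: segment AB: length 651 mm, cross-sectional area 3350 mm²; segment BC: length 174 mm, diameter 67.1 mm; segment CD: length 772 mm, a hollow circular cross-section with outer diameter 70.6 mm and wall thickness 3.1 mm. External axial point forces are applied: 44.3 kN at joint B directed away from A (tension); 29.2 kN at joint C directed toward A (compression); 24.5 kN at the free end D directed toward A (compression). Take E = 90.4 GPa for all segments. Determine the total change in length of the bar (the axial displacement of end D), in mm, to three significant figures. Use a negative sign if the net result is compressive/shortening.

Internal axial forces (sectioning from the free end, tension +): N_CD = -24.5 kN, N_BC = -53.7 kN, N_AB = -9.4 kN.
A_BC = 3536 mm².
A_CD = 657.4 mm².
δ_AB = -9400·651/(3350·90400) = -0.02021 mm
δ_BC = -53700·174/(3536·90400) = -0.02923 mm
δ_CD = -24500·772/(657.4·90400) = -0.3183 mm
δ = Σδ_i = -0.3677 mm.

-0.368 mm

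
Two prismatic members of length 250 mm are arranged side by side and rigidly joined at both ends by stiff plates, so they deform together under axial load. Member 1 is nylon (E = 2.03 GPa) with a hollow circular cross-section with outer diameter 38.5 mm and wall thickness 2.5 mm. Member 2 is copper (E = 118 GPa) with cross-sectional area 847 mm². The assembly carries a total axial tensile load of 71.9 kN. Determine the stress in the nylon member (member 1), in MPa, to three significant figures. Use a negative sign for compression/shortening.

1.45 MPa

A_1 = 282.7 mm².
Equal strain + equilibrium ⇒ each member carries load in proportion to AE: A₁E₁ = 574000 N, A₂E₂ = 99950000 N, ΣAE = 100500000 N.
σ₁ = P·E₁/ΣAE = 71900·2030/100500000 = 1.452 MPa.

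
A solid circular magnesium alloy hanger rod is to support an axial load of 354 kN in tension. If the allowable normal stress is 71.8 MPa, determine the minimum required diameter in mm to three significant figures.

79.2 mm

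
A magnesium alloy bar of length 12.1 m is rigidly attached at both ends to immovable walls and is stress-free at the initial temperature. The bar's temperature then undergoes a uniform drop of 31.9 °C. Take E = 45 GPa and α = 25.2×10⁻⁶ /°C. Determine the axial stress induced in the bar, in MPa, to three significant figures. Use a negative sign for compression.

36.2 MPa

Free thermal expansion αLΔT = 25.2e-6 · 12100 · -31.9 = -9.727 mm.
The walls impose strain ε = −(-9.727)/12100 = 8.0388e-04; σ = Eε = 45000 · 8.0388e-04 = 36.17 MPa.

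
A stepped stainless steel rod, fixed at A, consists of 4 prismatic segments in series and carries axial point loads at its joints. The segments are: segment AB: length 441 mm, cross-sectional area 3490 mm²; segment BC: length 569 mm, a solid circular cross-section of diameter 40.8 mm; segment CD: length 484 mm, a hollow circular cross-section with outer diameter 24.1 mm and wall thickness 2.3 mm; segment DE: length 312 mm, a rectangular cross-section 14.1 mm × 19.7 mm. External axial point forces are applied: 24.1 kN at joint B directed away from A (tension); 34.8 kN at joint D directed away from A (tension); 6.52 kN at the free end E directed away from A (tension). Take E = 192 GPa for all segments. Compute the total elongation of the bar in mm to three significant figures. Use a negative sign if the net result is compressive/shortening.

0.836 mm

Internal axial forces (sectioning from the free end, tension +): N_DE = 6.52 kN, N_CD = 41.32 kN, N_BC = 41.32 kN, N_AB = 65.42 kN.
A_BC = 1307 mm².
A_CD = 157.5 mm².
A_DE = 277.8 mm².
δ_AB = 65420·441/(3490·192000) = 0.04305 mm
δ_BC = 41320·569/(1307·192000) = 0.09366 mm
δ_CD = 41320·484/(157.5·192000) = 0.6613 mm
δ_DE = 6520·312/(277.8·192000) = 0.03814 mm
δ = Σδ_i = 0.8361 mm.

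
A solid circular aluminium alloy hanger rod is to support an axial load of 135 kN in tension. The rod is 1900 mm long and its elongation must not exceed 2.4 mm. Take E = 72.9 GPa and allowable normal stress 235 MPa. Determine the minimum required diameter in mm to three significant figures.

43.2 mm

Required area A ≥ P/σ_allow = 135000/235 = 574.5 mm².
For a solid circular section, d ≥ √(4A/π) = 27.05 mm.
Elongation limit: A ≥ PL/(Eδ_allow) = 135000·1900/(72900·2.4) = 1466 mm² ⇒ d ≥ 43.2 mm.
The elongation limit governs.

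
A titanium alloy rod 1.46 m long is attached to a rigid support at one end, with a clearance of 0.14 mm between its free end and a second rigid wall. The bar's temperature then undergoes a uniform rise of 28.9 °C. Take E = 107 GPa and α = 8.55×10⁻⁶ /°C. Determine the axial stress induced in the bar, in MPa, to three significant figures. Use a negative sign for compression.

-16.2 MPa

Free thermal expansion αLΔT = 8.55e-6 · 1460 · 28.9 = 0.3608 mm.
The walls engage after the gap closes; constrained expansion = 0.3608 − 0.14 = 0.2208 mm.
The walls impose strain ε = −(0.2208)/1460 = -1.5120e-04; σ = Eε = 107000 · -1.5120e-04 = -16.18 MPa.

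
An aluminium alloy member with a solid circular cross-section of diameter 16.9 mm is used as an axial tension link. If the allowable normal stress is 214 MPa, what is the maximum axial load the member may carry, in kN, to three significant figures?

48.0 kN

A = 224.3 mm².
P_max = σ_allow · A = 214 · 224.3 = 48000 N = 48 kN.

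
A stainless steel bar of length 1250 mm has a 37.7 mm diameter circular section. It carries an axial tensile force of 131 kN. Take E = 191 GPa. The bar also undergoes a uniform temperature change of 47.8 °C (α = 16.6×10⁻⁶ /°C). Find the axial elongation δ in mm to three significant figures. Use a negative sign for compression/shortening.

A = 1116 mm².
δ_mech = NL/(AE) = 131000·1250/(1116·191000) = 0.768 mm.
δ_thermal = αLΔT = 16.6e-6·1250·47.8 = 0.9918 mm.
δ = δ_mech + δ_thermal = 1.76 mm.

1.76 mm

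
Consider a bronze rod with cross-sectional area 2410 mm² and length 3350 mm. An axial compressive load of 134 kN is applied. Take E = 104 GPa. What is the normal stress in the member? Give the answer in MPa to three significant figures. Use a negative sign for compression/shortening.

-55.6 MPa

σ = N/A = -134000/2410 = -55.6 MPa.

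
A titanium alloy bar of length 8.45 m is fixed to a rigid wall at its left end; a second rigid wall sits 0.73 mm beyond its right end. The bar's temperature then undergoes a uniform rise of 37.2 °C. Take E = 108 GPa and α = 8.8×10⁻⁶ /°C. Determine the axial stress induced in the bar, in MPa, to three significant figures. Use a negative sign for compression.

-26.0 MPa

Free thermal expansion αLΔT = 8.8e-6 · 8450 · 37.2 = 2.766 mm.
The walls engage after the gap closes; constrained expansion = 2.766 − 0.73 = 2.036 mm.
The walls impose strain ε = −(2.036)/8450 = -2.4097e-04; σ = Eε = 108000 · -2.4097e-04 = -26.02 MPa.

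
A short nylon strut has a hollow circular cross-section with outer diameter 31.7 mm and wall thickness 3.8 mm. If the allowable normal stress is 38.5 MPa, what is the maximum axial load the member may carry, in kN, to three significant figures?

12.8 kN

A = 333.1 mm².
P_max = σ_allow · A = 38.5 · 333.1 = 12820 N = 12.82 kN.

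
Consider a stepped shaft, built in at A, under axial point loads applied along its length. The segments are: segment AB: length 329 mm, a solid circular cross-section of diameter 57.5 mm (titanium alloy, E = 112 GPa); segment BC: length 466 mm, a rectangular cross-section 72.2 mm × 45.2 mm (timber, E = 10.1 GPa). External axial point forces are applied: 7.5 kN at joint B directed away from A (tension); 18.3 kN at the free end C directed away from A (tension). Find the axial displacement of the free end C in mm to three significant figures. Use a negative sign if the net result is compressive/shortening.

0.288 mm

Internal axial forces (sectioning from the free end, tension +): N_BC = 18.3 kN, N_AB = 25.8 kN.
A_AB = 2597 mm².
A_BC = 3263 mm².
δ_AB = 25800·329/(2597·112000) = 0.02919 mm
δ_BC = 18300·466/(3263·10100) = 0.2587 mm
δ = Σδ_i = 0.2879 mm.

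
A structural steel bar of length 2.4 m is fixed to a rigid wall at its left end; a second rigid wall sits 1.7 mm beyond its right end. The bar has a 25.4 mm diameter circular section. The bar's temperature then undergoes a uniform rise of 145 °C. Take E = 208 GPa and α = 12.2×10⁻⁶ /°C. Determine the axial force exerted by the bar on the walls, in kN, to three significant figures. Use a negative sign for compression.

Free thermal expansion αLΔT = 12.2e-6 · 2400 · 145 = 4.246 mm.
The walls engage after the gap closes; constrained expansion = 4.246 − 1.7 = 2.546 mm.
The walls impose strain ε = −(2.546)/2400 = -1.0607e-03; σ = Eε = 208000 · -1.0607e-03 = -220.6 MPa.
Wall reaction R = σ·A = -220.6·506.7 = -111800 N = -111.8 kN.

-112 kN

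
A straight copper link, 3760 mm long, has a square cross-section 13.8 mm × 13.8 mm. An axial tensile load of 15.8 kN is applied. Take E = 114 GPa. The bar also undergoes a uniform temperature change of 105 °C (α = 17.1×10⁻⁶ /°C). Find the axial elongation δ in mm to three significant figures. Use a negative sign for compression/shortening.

A = 190.4 mm².
δ_mech = NL/(AE) = 15800·3760/(190.4·114000) = 2.736 mm.
δ_thermal = αLΔT = 17.1e-6·3760·105 = 6.751 mm.
δ = δ_mech + δ_thermal = 9.487 mm.

9.49 mm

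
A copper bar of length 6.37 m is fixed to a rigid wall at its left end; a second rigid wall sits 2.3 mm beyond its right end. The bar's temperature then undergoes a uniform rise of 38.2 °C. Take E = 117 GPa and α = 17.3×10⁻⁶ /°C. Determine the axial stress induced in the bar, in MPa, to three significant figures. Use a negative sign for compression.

-35.1 MPa

Free thermal expansion αLΔT = 17.3e-6 · 6370 · 38.2 = 4.21 mm.
The walls engage after the gap closes; constrained expansion = 4.21 − 2.3 = 1.91 mm.
The walls impose strain ε = −(1.91)/6370 = -2.9979e-04; σ = Eε = 117000 · -2.9979e-04 = -35.08 MPa.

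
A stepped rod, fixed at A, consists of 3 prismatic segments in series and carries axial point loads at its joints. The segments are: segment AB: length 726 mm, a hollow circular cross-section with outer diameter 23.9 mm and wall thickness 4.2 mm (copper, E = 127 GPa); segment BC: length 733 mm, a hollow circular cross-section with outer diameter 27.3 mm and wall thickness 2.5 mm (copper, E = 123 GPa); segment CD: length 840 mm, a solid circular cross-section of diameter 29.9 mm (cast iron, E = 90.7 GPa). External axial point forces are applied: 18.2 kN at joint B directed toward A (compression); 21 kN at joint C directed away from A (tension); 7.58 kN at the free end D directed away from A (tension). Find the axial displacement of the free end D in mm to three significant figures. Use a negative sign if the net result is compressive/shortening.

1.20 mm

Internal axial forces (sectioning from the free end, tension +): N_CD = 7.58 kN, N_BC = 28.58 kN, N_AB = 10.38 kN.
A_AB = 259.9 mm².
A_BC = 194.8 mm².
A_CD = 702.2 mm².
δ_AB = 10380·726/(259.9·127000) = 0.2283 mm
δ_BC = 28580·733/(194.8·123000) = 0.8744 mm
δ_CD = 7580·840/(702.2·90700) = 0.09998 mm
δ = Σδ_i = 1.203 mm.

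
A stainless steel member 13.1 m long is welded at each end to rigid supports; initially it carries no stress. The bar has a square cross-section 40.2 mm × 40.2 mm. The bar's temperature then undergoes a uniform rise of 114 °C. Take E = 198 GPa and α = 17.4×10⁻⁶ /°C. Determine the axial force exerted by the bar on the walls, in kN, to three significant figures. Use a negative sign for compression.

-635 kN

Free thermal expansion αLΔT = 17.4e-6 · 13100 · 114 = 25.99 mm.
The walls impose strain ε = −(25.99)/13100 = -1.9836e-03; σ = Eε = 198000 · -1.9836e-03 = -392.8 MPa.
Wall reaction R = σ·A = -392.8·1616 = -634700 N = -634.7 kN.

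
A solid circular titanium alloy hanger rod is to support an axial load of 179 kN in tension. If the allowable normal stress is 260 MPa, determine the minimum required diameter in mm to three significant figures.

29.6 mm

Required area A ≥ P/σ_allow = 179000/260 = 688.5 mm².
For a solid circular section, d ≥ √(4A/π) = 29.61 mm.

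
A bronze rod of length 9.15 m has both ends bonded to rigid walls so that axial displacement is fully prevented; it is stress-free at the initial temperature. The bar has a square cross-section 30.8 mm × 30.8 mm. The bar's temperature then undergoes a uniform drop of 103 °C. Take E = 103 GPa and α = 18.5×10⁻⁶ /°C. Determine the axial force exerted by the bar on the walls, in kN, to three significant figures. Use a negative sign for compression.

186 kN

Free thermal expansion αLΔT = 18.5e-6 · 9150 · -103 = -17.44 mm.
The walls impose strain ε = −(-17.44)/9150 = 1.9055e-03; σ = Eε = 103000 · 1.9055e-03 = 196.3 MPa.
Wall reaction R = σ·A = 196.3·948.6 = 186200 N = 186.2 kN.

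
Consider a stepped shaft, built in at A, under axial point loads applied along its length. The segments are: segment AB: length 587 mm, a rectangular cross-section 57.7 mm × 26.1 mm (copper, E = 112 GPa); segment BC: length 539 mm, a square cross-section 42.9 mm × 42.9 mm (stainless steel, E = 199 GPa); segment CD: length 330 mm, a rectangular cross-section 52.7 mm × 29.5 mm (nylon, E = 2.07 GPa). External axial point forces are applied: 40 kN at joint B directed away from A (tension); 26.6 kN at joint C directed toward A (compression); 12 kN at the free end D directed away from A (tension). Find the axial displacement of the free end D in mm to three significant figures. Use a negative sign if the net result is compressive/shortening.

Internal axial forces (sectioning from the free end, tension +): N_CD = 12 kN, N_BC = -14.6 kN, N_AB = 25.4 kN.
A_AB = 1506 mm².
A_BC = 1840 mm².
A_CD = 1555 mm².
δ_AB = 25400·587/(1506·112000) = 0.0884 mm
δ_BC = -14600·539/(1840·199000) = -0.02149 mm
δ_CD = 12000·330/(1555·2070) = 1.231 mm
δ = Σδ_i = 1.297 mm.

1.30 mm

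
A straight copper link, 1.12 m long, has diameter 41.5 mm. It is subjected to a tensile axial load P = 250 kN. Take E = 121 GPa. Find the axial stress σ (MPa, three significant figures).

185 MPa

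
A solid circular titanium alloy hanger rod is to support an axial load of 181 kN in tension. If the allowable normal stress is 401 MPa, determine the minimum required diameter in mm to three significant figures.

Required area A ≥ P/σ_allow = 181000/401 = 451.4 mm².
For a solid circular section, d ≥ √(4A/π) = 23.97 mm.

24.0 mm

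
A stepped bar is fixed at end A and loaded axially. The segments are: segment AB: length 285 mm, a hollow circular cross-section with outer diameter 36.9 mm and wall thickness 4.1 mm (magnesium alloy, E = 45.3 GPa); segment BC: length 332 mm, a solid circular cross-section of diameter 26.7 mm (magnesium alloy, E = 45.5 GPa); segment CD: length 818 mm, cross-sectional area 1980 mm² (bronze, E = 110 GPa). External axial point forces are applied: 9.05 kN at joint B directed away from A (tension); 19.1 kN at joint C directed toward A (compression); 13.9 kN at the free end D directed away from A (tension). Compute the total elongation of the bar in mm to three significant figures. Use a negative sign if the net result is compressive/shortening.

0.0418 mm

Internal axial forces (sectioning from the free end, tension +): N_CD = 13.9 kN, N_BC = -5.2 kN, N_AB = 3.85 kN.
A_AB = 422.5 mm².
A_BC = 559.9 mm².
δ_AB = 3850·285/(422.5·45300) = 0.05733 mm
δ_BC = -5200·332/(559.9·45500) = -0.06777 mm
δ_CD = 13900·818/(1980·110000) = 0.0522 mm
δ = Σδ_i = 0.04177 mm.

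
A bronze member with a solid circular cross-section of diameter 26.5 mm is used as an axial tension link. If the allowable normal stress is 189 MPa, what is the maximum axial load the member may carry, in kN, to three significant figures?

104 kN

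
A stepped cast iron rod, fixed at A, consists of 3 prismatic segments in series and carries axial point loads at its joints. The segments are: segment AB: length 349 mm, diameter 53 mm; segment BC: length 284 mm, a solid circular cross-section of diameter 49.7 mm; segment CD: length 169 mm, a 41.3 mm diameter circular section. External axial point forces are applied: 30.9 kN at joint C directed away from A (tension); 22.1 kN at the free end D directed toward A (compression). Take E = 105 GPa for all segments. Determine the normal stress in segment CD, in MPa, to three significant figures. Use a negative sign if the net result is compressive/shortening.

-16.5 MPa

Internal axial forces (sectioning from the free end, tension +): N_CD = -22.1 kN, N_BC = 8.8 kN, N_AB = 8.8 kN.
A_CD = 1340 mm².
σ_CD = N_CD/A_CD = -22100/1340 = -16.5 MPa.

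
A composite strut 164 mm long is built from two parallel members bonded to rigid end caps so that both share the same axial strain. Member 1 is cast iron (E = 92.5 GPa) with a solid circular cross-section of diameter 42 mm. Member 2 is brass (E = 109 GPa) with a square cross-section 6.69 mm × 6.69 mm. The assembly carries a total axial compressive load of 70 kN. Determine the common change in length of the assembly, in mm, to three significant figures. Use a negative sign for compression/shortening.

A_1 = 1385 mm².
A_2 = 44.76 mm².
Equal strain + equilibrium ⇒ each member carries load in proportion to AE: A₁E₁ = 128200000 N, A₂E₂ = 4878000 N, ΣAE = 133000000 N.
δ = PL/ΣAE = -70000·164/133000000 = -0.0863 mm.

-0.0863 mm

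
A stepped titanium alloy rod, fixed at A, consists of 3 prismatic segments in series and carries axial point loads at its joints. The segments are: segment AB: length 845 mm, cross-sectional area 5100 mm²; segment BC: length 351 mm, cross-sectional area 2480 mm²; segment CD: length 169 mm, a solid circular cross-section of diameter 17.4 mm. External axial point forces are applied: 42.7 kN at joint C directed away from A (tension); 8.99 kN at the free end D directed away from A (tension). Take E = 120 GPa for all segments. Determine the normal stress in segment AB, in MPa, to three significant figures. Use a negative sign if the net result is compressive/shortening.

10.1 MPa

Internal axial forces (sectioning from the free end, tension +): N_CD = 8.99 kN, N_BC = 51.69 kN, N_AB = 51.69 kN.
σ_AB = N_AB/A_AB = 51690/5100 = 10.14 MPa.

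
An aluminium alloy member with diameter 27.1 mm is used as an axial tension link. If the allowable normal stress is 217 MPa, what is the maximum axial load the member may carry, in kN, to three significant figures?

125 kN

A = 576.8 mm².
P_max = σ_allow · A = 217 · 576.8 = 125200 N = 125.2 kN.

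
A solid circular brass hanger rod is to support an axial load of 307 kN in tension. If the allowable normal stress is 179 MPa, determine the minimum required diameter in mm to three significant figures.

46.7 mm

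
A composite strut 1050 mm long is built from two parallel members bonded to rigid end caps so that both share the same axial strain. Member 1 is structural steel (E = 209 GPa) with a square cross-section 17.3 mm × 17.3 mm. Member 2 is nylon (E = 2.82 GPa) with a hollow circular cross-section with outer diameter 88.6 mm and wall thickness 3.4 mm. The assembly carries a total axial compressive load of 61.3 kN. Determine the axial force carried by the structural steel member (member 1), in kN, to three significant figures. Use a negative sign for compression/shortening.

A_1 = 299.3 mm².
A_2 = 910.1 mm².
Equal strain + equilibrium ⇒ each member carries load in proportion to AE: A₁E₁ = 62550000 N, A₂E₂ = 2566000 N, ΣAE = 65120000 N.
F₁ = P·A₁E₁/ΣAE = -61300·62550000/65120000 = -58880 N.

-58.9 kN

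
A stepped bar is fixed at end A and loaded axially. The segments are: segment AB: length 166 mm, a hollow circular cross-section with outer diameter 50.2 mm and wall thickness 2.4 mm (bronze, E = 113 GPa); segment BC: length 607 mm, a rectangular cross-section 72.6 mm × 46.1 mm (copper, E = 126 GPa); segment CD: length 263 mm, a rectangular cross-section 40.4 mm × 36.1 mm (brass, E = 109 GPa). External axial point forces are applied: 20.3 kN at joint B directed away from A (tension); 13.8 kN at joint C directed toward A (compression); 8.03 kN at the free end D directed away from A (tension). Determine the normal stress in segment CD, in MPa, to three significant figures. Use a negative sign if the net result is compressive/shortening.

Internal axial forces (sectioning from the free end, tension +): N_CD = 8.03 kN, N_BC = -5.77 kN, N_AB = 14.53 kN.
A_CD = 1458 mm².
σ_CD = N_CD/A_CD = 8030/1458 = 5.506 MPa.

5.51 MPa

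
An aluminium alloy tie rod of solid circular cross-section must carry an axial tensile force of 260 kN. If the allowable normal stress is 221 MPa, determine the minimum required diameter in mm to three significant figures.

38.7 mm

Required area A ≥ P/σ_allow = 260000/221 = 1176 mm².
For a solid circular section, d ≥ √(4A/π) = 38.7 mm.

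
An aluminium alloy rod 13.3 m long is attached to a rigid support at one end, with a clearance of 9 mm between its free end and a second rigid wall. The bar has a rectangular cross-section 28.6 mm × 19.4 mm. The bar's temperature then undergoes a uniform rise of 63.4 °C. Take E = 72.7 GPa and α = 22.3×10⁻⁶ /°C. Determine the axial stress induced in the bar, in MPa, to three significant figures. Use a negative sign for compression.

-53.6 MPa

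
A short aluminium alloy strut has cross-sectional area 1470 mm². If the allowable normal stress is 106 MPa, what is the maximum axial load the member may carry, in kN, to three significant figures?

P_max = σ_allow · A = 106 · 1470 = 155800 N = 155.8 kN.

156 kN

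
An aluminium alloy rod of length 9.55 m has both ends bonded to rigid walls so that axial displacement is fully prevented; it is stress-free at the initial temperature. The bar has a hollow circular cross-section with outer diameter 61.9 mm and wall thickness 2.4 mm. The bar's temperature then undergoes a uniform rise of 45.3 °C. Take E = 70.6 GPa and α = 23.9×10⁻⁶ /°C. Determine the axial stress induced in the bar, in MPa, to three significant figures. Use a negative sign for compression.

-76.4 MPa

Free thermal expansion αLΔT = 23.9e-6 · 9550 · 45.3 = 10.34 mm.
The walls impose strain ε = −(10.34)/9550 = -1.0827e-03; σ = Eε = 70600 · -1.0827e-03 = -76.44 MPa.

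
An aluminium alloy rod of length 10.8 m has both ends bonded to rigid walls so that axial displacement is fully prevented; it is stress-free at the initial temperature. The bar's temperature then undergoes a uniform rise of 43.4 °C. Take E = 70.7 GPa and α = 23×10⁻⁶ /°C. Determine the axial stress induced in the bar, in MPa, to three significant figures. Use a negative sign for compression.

-70.6 MPa

Free thermal expansion αLΔT = 23e-6 · 10800 · 43.4 = 10.78 mm.
The walls impose strain ε = −(10.78)/10800 = -9.9820e-04; σ = Eε = 70700 · -9.9820e-04 = -70.57 MPa.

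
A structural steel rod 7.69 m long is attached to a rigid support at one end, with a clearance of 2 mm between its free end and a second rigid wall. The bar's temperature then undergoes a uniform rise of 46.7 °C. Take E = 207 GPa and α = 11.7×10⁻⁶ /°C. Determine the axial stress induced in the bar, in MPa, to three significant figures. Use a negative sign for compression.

Free thermal expansion αLΔT = 11.7e-6 · 7690 · 46.7 = 4.202 mm.
The walls engage after the gap closes; constrained expansion = 4.202 − 2 = 2.202 mm.
The walls impose strain ε = −(2.202)/7690 = -2.8631e-04; σ = Eε = 207000 · -2.8631e-04 = -59.27 MPa.

-59.3 MPa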